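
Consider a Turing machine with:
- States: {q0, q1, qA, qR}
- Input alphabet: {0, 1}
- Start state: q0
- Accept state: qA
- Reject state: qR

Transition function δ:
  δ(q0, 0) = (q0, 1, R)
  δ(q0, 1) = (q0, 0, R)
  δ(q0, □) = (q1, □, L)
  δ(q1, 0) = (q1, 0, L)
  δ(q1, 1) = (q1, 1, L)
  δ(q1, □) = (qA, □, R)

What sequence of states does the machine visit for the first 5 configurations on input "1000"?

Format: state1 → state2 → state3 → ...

Execution trace:
Initial: [q0]1000
Step 1: δ(q0, 1) = (q0, 0, R) → 0[q0]000
Step 2: δ(q0, 0) = (q0, 1, R) → 01[q0]00
Step 3: δ(q0, 0) = (q0, 1, R) → 011[q0]0
Step 4: δ(q0, 0) = (q0, 1, R) → 0111[q0]□

State sequence: q0 → q0 → q0 → q0 → q0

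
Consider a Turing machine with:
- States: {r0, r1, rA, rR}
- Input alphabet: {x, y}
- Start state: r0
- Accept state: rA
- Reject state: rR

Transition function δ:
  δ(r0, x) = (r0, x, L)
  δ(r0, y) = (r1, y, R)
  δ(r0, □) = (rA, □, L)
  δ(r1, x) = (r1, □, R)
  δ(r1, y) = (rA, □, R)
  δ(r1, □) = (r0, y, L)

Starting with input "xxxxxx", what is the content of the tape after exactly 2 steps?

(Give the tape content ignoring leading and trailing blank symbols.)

Execution trace:
Initial: [r0]xxxxxx
Step 1: δ(r0, x) = (r0, x, L) → [r0]□xxxxxx
Step 2: δ(r0, □) = (rA, □, L) → [rA]□□xxxxxx

The machine reaches the accept state rA and halts.

After 2 steps, the tape (ignoring leading/trailing blanks) is: xxxxxx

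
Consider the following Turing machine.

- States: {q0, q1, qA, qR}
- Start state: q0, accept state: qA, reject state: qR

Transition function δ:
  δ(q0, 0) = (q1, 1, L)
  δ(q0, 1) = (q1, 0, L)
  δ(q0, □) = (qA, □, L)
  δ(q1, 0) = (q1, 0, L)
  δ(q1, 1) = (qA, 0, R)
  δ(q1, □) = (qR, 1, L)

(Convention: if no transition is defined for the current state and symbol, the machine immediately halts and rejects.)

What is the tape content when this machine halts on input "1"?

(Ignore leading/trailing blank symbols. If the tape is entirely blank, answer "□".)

Execution trace:
Initial: [q0]1
Step 1: δ(q0, 1) = (q1, 0, L) → [q1]□0
Step 2: δ(q1, □) = (qR, 1, L) → [qR]□10

The machine reaches the reject state qR and halts.

Final tape (ignoring leading/trailing blanks): 10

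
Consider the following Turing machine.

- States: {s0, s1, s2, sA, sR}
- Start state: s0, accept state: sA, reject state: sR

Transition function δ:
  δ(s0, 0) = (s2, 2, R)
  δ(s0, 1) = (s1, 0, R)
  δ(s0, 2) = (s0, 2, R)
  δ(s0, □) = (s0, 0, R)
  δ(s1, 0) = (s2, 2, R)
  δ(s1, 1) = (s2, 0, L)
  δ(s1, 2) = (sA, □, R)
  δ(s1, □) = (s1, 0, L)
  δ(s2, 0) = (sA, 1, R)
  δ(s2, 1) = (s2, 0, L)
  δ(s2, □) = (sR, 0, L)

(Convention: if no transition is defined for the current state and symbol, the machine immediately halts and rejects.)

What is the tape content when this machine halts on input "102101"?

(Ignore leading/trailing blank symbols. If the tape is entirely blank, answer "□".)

Execution trace:
Initial: [s0]102101
Step 1: δ(s0, 1) = (s1, 0, R) → 0[s1]02101
Step 2: δ(s1, 0) = (s2, 2, R) → 02[s2]2101

No transition is defined for δ(s2, 2). By convention the machine halts and rejects.

Final tape (ignoring leading/trailing blanks): 022101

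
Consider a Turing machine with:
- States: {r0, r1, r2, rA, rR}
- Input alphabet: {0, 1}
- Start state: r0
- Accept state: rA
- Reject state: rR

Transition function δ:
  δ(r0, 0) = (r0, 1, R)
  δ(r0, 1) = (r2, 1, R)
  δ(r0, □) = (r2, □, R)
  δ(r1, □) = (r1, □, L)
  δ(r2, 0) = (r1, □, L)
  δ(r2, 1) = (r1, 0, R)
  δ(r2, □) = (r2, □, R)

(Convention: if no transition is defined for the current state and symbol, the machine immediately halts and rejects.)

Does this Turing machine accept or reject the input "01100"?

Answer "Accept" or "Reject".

Execution trace:
Initial: [r0]01100
Step 1: δ(r0, 0) = (r0, 1, R) → 1[r0]1100
Step 2: δ(r0, 1) = (r2, 1, R) → 11[r2]100
Step 3: δ(r2, 1) = (r1, 0, R) → 110[r1]00

No transition is defined for δ(r1, 0). By convention the machine halts and rejects.

Answer: Reject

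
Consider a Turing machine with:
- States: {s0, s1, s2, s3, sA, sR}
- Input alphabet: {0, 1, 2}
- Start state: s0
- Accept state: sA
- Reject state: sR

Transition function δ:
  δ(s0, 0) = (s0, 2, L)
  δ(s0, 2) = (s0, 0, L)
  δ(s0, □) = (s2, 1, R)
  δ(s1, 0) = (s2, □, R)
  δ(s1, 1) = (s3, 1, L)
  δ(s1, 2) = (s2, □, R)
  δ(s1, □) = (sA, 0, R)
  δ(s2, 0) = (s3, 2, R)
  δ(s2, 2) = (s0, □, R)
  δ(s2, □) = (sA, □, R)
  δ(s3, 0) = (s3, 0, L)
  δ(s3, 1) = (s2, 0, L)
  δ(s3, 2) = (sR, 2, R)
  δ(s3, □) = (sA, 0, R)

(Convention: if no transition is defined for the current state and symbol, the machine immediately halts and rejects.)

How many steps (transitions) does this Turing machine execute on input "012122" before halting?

Execution trace:
Initial: [s0]012122
Step 1: δ(s0, 0) = (s0, 2, L) → [s0]□212122
Step 2: δ(s0, □) = (s2, 1, R) → 1[s2]212122
Step 3: δ(s2, 2) = (s0, □, R) → 1□[s0]12122

No transition is defined for δ(s0, 1). By convention the machine halts and rejects.

The machine executed 3 steps before halting.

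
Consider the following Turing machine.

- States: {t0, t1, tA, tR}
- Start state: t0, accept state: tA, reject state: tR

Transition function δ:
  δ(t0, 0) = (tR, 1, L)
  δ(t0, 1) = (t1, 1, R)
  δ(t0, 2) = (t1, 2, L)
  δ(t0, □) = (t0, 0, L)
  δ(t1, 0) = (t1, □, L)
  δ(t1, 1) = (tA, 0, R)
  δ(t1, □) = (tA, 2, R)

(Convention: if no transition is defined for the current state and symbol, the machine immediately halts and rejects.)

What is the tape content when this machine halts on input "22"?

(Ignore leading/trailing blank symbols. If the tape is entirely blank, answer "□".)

Execution trace:
Initial: [t0]22
Step 1: δ(t0, 2) = (t1, 2, L) → [t1]□22
Step 2: δ(t1, □) = (tA, 2, R) → 2[tA]22

The machine reaches the accept state tA and halts.

Final tape (ignoring leading/trailing blanks): 222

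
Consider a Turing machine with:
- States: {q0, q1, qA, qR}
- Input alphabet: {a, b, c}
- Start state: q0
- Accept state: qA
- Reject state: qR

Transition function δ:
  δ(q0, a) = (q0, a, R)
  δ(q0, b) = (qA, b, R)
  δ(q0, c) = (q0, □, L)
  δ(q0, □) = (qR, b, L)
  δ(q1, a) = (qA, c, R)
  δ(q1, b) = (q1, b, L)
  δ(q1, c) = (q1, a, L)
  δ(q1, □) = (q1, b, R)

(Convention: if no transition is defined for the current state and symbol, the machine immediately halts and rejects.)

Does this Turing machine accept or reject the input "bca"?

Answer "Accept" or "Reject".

Execution trace:
Initial: [q0]bca
Step 1: δ(q0, b) = (qA, b, R) → b[qA]ca

The machine reaches the accept state qA and halts.

Answer: Accept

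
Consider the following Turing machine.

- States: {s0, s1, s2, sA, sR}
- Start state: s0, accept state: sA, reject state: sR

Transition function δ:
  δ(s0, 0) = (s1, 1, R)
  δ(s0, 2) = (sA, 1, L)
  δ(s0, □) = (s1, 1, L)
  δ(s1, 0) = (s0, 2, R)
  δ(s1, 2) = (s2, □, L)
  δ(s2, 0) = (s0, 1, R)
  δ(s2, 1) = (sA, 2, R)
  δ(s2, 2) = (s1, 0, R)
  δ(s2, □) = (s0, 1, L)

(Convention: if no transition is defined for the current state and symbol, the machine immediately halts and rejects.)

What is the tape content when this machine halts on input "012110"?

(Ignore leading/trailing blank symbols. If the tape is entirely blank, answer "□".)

Execution trace:
Initial: [s0]012110
Step 1: δ(s0, 0) = (s1, 1, R) → 1[s1]12110

No transition is defined for δ(s1, 1). By convention the machine halts and rejects.

Final tape (ignoring leading/trailing blanks): 112110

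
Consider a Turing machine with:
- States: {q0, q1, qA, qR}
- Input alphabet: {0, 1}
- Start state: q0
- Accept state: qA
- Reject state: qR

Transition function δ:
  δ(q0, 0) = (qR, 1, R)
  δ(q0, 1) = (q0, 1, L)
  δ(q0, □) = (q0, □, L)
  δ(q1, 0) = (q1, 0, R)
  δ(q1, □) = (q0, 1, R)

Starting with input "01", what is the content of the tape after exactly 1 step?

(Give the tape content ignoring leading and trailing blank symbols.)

Execution trace:
Initial: [q0]01
Step 1: δ(q0, 0) = (qR, 1, R) → 1[qR]1

The machine reaches the reject state qR and halts.

After 1 step, the tape (ignoring leading/trailing blanks) is: 11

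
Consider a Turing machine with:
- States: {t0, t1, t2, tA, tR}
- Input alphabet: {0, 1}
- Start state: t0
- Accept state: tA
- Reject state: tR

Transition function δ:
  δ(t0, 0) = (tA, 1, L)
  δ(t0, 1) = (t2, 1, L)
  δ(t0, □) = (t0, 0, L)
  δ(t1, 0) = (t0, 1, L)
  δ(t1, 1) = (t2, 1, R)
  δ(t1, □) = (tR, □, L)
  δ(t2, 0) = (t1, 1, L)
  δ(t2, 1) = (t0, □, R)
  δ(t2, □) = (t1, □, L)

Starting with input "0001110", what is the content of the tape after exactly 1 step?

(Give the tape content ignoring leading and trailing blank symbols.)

Execution trace:
Initial: [t0]0001110
Step 1: δ(t0, 0) = (tA, 1, L) → [tA]□1001110

The machine reaches the accept state tA and halts.

After 1 step, the tape (ignoring leading/trailing blanks) is: 1001110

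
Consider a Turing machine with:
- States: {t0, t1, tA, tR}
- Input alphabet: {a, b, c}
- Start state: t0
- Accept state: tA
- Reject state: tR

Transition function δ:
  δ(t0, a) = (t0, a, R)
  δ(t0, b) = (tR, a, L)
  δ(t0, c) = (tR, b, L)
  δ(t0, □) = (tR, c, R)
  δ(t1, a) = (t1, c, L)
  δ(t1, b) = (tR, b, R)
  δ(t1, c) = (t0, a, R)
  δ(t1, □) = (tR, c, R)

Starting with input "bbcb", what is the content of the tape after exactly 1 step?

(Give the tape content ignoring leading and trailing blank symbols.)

Execution trace:
Initial: [t0]bbcb
Step 1: δ(t0, b) = (tR, a, L) → [tR]□abcb

The machine reaches the reject state tR and halts.

After 1 step, the tape (ignoring leading/trailing blanks) is: abcb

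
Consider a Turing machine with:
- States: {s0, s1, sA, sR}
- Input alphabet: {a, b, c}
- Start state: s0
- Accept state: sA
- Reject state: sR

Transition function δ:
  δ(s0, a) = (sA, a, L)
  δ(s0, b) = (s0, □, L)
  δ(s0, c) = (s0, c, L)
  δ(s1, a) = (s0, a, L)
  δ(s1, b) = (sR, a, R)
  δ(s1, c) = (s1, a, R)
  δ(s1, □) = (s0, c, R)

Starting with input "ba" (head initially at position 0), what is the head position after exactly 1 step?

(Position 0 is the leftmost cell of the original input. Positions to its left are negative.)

Execution trace (head position shown):
Step 0: [s0]ba  (head at position 0)
Step 1: move left → [s0]□□a  (head at position -1)

After 1 step, the head is at position -1.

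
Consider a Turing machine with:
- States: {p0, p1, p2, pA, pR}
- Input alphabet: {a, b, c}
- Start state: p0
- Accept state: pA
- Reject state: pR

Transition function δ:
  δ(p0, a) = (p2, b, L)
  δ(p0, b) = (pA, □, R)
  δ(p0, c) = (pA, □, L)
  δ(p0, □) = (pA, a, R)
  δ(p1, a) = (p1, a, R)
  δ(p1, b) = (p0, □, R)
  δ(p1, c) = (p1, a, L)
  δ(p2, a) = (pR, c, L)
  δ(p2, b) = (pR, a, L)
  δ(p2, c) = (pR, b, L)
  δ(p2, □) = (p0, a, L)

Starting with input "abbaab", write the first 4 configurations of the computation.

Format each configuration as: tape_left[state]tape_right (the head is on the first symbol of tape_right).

Transitions applied:
Step 1: δ(p0, a) = (p2, b, L)
Step 2: δ(p2, □) = (p0, a, L)
Step 3: δ(p0, □) = (pA, a, R)

The first 4 configurations are:
[p0]abbaab ⊢ [p2]□bbbaab ⊢ [p0]□abbbaab ⊢ a[pA]abbbaab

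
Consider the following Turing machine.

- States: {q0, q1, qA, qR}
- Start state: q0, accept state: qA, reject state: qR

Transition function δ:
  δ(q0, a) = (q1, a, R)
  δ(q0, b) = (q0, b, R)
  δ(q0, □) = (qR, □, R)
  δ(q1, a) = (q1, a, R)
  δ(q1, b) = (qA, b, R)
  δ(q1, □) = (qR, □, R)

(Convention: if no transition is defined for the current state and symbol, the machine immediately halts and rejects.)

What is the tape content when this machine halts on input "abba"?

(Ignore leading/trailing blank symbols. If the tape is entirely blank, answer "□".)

Execution trace:
Initial: [q0]abba
Step 1: δ(q0, a) = (q1, a, R) → a[q1]bba
Step 2: δ(q1, b) = (qA, b, R) → ab[qA]ba

The machine reaches the accept state qA and halts.

Final tape (ignoring leading/trailing blanks): abba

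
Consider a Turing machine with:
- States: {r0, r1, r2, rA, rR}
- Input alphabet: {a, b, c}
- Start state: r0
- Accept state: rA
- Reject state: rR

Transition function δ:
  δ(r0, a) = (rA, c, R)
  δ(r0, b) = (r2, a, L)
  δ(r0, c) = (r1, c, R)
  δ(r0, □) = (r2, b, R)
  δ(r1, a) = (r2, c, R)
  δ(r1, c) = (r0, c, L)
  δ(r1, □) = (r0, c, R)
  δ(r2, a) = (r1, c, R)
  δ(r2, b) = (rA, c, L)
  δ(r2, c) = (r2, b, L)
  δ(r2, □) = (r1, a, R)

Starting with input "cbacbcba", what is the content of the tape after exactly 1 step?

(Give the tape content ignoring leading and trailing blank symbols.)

Execution trace:
Initial: [r0]cbacbcba
Step 1: δ(r0, c) = (r1, c, R) → c[r1]bacbcba

No transition is defined for δ(r1, b). By convention the machine halts and rejects.

After 1 step, the tape (ignoring leading/trailing blanks) is: cbacbcba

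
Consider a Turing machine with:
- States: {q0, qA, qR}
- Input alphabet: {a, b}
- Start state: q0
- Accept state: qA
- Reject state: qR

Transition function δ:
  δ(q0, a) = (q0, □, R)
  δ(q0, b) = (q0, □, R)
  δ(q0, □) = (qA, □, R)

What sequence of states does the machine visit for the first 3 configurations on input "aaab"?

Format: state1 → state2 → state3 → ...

Execution trace:
Initial: [q0]aaab
Step 1: δ(q0, a) = (q0, □, R) → □[q0]aab
Step 2: δ(q0, a) = (q0, □, R) → □□[q0]ab

State sequence: q0 → q0 → q0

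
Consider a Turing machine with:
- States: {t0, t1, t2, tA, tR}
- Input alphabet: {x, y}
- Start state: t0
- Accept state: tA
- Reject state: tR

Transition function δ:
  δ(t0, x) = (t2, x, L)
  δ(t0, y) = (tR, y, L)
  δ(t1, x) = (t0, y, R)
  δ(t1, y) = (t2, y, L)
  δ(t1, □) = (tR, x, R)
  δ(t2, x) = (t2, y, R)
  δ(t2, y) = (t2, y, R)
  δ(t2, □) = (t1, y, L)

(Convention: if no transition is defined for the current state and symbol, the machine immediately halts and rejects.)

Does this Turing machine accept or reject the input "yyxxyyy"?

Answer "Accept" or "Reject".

Execution trace:
Initial: [t0]yyxxyyy
Step 1: δ(t0, y) = (tR, y, L) → [tR]□yyxxyyy

The machine reaches the reject state tR and halts.

Answer: Reject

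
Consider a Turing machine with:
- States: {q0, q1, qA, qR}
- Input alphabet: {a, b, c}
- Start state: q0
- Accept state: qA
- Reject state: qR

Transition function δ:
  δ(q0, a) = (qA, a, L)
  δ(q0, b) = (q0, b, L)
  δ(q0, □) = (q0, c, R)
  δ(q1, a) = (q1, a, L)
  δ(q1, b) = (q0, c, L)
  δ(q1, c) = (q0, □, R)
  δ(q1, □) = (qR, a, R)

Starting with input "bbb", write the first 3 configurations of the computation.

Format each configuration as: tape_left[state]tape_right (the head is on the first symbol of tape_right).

Transitions applied:
Step 1: δ(q0, b) = (q0, b, L)
Step 2: δ(q0, □) = (q0, c, R)

The first 3 configurations are:
[q0]bbb ⊢ [q0]□bbb ⊢ c[q0]bbb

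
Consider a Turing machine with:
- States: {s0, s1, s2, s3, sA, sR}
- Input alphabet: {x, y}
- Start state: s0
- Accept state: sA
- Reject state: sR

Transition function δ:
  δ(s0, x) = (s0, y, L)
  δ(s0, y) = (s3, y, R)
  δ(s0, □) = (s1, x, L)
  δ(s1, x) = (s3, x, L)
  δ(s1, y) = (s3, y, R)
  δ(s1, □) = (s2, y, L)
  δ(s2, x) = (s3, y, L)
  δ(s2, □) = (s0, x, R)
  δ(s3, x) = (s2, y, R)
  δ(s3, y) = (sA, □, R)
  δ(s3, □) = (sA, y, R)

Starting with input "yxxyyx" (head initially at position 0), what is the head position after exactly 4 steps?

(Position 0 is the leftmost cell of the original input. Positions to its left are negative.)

Execution trace (head position shown):
Step 0: [s0]yxxyyx  (head at position 0)
Step 1: move right → y[s3]xxyyx  (head at position 1)
Step 2: move right → yy[s2]xyyx  (head at position 2)
Step 3: move left → y[s3]yyyyx  (head at position 1)
Step 4: move right → y□[sA]yyyx  (head at position 2)

After 4 steps, the head is at position 2.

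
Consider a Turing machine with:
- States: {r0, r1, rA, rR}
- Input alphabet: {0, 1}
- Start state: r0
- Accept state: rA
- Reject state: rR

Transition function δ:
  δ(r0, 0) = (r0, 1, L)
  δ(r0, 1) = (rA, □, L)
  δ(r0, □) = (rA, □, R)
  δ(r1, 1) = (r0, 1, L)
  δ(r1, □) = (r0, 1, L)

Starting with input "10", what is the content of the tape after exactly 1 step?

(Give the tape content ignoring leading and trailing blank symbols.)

Execution trace:
Initial: [r0]10
Step 1: δ(r0, 1) = (rA, □, L) → [rA]□□0

The machine reaches the accept state rA and halts.

After 1 step, the tape (ignoring leading/trailing blanks) is: 0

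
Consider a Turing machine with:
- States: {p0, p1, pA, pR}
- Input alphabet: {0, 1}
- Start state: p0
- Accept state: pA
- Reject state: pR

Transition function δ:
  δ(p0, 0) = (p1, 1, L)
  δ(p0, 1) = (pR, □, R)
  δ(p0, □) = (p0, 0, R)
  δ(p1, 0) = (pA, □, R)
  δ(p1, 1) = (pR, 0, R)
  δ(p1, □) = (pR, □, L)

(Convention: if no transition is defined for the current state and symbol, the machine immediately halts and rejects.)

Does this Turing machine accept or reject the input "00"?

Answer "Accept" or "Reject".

Execution trace:
Initial: [p0]00
Step 1: δ(p0, 0) = (p1, 1, L) → [p1]□10
Step 2: δ(p1, □) = (pR, □, L) → [pR]□□10

The machine reaches the reject state pR and halts.

Answer: Reject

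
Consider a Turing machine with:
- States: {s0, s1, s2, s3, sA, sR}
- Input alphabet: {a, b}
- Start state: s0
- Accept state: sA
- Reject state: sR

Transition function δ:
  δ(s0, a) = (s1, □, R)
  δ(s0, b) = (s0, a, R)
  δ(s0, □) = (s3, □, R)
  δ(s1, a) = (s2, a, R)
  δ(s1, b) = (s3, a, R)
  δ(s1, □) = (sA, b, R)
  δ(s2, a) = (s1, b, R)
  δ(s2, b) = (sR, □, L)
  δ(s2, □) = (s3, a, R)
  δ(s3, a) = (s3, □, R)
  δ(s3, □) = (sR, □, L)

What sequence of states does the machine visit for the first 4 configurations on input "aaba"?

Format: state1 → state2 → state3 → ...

Execution trace:
Initial: [s0]aaba
Step 1: δ(s0, a) = (s1, □, R) → □[s1]aba
Step 2: δ(s1, a) = (s2, a, R) → □a[s2]ba
Step 3: δ(s2, b) = (sR, □, L) → □[sR]a□a

The machine reaches the reject state sR and halts.

State sequence: s0 → s1 → s2 → sR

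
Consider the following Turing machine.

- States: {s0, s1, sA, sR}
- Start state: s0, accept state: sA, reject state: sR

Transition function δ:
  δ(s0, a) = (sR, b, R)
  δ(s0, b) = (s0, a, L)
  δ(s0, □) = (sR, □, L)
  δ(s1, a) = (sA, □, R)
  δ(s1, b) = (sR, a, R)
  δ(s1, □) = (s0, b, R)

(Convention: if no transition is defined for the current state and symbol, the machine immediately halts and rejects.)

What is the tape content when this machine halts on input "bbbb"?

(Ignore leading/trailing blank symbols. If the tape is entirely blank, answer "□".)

Execution trace:
Initial: [s0]bbbb
Step 1: δ(s0, b) = (s0, a, L) → [s0]□abbb
Step 2: δ(s0, □) = (sR, □, L) → [sR]□□abbb

The machine reaches the reject state sR and halts.

Final tape (ignoring leading/trailing blanks): abbb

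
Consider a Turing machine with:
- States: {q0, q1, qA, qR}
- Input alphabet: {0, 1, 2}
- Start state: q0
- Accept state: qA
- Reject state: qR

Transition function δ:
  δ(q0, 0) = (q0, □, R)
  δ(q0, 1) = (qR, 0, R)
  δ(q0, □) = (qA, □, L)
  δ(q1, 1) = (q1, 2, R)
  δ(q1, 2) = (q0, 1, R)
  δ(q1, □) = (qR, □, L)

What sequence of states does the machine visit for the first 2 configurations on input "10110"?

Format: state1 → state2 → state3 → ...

Execution trace:
Initial: [q0]10110
Step 1: δ(q0, 1) = (qR, 0, R) → 0[qR]0110

The machine reaches the reject state qR and halts.

State sequence: q0 → qR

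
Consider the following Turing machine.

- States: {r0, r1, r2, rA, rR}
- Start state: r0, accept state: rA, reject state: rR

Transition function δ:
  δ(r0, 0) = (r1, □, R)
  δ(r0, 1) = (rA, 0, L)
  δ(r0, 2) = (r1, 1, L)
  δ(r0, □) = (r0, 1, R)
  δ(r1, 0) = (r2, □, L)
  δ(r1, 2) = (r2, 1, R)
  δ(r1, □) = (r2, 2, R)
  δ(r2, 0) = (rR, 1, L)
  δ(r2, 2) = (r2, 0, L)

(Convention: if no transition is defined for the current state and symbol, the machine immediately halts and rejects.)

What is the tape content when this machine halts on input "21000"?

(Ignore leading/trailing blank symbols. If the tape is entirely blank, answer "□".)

Execution trace:
Initial: [r0]21000
Step 1: δ(r0, 2) = (r1, 1, L) → [r1]□11000
Step 2: δ(r1, □) = (r2, 2, R) → 2[r2]11000

No transition is defined for δ(r2, 1). By convention the machine halts and rejects.

Final tape (ignoring leading/trailing blanks): 211000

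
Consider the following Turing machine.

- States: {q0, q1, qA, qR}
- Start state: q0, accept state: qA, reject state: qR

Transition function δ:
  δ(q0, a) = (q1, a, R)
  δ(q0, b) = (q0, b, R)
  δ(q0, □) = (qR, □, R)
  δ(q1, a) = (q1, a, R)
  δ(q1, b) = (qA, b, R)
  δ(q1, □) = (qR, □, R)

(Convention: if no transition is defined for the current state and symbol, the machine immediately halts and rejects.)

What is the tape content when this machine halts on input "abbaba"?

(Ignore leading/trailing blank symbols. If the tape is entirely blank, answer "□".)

Execution trace:
Initial: [q0]abbaba
Step 1: δ(q0, a) = (q1, a, R) → a[q1]bbaba
Step 2: δ(q1, b) = (qA, b, R) → ab[qA]baba

The machine reaches the accept state qA and halts.

Final tape (ignoring leading/trailing blanks): abbaba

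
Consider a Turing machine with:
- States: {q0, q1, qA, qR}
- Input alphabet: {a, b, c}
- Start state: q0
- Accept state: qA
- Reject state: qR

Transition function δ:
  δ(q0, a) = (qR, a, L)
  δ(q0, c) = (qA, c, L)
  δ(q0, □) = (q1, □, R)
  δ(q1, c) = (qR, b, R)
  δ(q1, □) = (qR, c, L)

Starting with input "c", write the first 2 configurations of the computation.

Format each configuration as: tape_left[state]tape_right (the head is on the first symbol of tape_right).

Transitions applied:
Step 1: δ(q0, c) = (qA, c, L)

The first 2 configurations are:
[q0]c ⊢ [qA]□c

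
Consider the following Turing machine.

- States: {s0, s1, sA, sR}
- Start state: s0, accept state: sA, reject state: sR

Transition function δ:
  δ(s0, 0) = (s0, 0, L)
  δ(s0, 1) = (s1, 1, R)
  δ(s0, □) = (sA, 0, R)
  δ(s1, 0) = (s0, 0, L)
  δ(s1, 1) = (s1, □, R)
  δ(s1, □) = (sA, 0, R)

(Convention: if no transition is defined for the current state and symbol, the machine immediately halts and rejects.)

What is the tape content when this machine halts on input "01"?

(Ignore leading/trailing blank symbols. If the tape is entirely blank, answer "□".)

Execution trace:
Initial: [s0]01
Step 1: δ(s0, 0) = (s0, 0, L) → [s0]□01
Step 2: δ(s0, □) = (sA, 0, R) → 0[sA]01

The machine reaches the accept state sA and halts.

Final tape (ignoring leading/trailing blanks): 001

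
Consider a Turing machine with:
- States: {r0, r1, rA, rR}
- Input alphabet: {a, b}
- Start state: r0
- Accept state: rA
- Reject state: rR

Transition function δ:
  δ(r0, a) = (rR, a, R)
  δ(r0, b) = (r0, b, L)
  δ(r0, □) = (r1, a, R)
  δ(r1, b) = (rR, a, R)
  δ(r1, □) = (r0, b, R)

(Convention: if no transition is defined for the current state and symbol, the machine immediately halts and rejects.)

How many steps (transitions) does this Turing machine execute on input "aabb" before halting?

Execution trace:
Initial: [r0]aabb
Step 1: δ(r0, a) = (rR, a, R) → a[rR]abb

The machine reaches the reject state rR and halts.

The machine executed 1 step before halting.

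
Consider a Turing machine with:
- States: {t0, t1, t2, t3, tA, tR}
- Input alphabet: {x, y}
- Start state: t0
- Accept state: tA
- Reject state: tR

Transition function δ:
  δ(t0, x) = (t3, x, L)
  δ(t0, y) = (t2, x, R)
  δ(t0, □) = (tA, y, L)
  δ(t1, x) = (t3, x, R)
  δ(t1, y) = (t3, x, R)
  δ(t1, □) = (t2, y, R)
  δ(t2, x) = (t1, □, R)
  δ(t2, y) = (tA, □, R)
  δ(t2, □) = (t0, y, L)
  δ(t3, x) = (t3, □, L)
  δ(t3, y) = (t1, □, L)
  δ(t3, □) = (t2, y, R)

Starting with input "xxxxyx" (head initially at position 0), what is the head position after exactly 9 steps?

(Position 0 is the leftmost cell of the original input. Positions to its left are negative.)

Execution trace (head position shown):
Step 0: [t0]xxxxyx  (head at position 0)
Step 1: move left → [t3]□xxxxyx  (head at position -1)
Step 2: move right → y[t2]xxxxyx  (head at position 0)
Step 3: move right → y□[t1]xxxyx  (head at position 1)
Step 4: move right → y□x[t3]xxyx  (head at position 2)
Step 5: move left → y□[t3]x□xyx  (head at position 1)
Step 6: move left → y[t3]□□□xyx  (head at position 0)
Step 7: move right → yy[t2]□□xyx  (head at position 1)
Step 8: move left → y[t0]yy□xyx  (head at position 0)
Step 9: move right → yx[t2]y□xyx  (head at position 1)

After 9 steps, the head is at position 1.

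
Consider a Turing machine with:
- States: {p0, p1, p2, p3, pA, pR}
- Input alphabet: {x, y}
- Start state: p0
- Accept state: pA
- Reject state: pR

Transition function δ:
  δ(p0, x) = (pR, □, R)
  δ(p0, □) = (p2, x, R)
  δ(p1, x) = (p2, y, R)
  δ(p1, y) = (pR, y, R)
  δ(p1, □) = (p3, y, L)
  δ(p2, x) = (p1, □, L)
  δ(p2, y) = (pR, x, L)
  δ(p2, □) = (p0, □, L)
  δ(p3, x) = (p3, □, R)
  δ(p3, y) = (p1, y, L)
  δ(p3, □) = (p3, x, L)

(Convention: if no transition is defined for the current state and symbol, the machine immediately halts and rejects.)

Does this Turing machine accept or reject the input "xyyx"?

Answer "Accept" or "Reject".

Execution trace:
Initial: [p0]xyyx
Step 1: δ(p0, x) = (pR, □, R) → □[pR]yyx

The machine reaches the reject state pR and halts.

Answer: Reject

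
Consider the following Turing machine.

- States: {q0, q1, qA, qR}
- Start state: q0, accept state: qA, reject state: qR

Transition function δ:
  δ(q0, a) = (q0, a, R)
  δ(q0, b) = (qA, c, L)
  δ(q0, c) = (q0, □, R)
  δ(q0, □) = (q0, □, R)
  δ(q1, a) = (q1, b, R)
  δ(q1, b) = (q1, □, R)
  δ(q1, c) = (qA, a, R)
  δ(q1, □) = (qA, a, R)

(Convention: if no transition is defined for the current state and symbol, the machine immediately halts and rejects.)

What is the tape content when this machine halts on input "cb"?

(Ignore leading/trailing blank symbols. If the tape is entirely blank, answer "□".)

Execution trace:
Initial: [q0]cb
Step 1: δ(q0, c) = (q0, □, R) → □[q0]b
Step 2: δ(q0, b) = (qA, c, L) → [qA]□c

The machine reaches the accept state qA and halts.

Final tape (ignoring leading/trailing blanks): c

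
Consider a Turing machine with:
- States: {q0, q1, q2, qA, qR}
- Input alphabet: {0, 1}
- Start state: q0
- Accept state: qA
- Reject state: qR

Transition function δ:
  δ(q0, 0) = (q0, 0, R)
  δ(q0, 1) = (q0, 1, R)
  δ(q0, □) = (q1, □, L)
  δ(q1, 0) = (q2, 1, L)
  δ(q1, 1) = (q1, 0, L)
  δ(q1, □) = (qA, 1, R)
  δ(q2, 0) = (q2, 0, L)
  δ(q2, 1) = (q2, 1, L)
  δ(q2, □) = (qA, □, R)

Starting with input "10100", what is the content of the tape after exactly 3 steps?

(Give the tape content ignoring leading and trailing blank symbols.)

Execution trace:
Initial: [q0]10100
Step 1: δ(q0, 1) = (q0, 1, R) → 1[q0]0100
Step 2: δ(q0, 0) = (q0, 0, R) → 10[q0]100
Step 3: δ(q0, 1) = (q0, 1, R) → 101[q0]00

After 3 steps, the tape (ignoring leading/trailing blanks) is: 10100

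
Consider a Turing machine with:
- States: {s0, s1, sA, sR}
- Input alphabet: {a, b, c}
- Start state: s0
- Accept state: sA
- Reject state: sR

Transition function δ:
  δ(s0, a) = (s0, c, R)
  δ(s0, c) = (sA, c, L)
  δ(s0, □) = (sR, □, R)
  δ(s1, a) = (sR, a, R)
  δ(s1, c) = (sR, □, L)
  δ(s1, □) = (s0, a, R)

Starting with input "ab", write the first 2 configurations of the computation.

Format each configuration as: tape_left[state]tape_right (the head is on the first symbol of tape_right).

Transitions applied:
Step 1: δ(s0, a) = (s0, c, R)

The first 2 configurations are:
[s0]ab ⊢ c[s0]b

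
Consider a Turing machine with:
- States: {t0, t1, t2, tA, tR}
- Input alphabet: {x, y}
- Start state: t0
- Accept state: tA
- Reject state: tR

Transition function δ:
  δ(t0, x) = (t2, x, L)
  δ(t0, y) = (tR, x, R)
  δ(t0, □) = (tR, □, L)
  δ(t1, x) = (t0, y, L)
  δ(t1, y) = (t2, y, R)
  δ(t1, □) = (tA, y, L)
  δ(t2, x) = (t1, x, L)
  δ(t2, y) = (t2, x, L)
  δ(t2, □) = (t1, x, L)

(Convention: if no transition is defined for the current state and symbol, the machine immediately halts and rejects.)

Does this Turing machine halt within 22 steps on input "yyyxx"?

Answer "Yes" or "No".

Execution trace:
Initial: [t0]yyyxx
Step 1: δ(t0, y) = (tR, x, R) → x[tR]yyxx

The machine reaches the reject state tR and halts.
The machine halted after 1 step (within the 22-step bound).

Answer: Yes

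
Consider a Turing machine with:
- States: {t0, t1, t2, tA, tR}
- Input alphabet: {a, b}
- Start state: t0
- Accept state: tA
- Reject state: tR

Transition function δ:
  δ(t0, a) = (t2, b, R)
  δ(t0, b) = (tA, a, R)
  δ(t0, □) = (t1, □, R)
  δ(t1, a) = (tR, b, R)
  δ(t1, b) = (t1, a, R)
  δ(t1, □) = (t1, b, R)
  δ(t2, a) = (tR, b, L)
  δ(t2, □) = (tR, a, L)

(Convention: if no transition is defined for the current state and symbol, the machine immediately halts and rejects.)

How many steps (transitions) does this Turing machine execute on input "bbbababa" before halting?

Execution trace:
Initial: [t0]bbbababa
Step 1: δ(t0, b) = (tA, a, R) → a[tA]bbababa

The machine reaches the accept state tA and halts.

The machine executed 1 step before halting.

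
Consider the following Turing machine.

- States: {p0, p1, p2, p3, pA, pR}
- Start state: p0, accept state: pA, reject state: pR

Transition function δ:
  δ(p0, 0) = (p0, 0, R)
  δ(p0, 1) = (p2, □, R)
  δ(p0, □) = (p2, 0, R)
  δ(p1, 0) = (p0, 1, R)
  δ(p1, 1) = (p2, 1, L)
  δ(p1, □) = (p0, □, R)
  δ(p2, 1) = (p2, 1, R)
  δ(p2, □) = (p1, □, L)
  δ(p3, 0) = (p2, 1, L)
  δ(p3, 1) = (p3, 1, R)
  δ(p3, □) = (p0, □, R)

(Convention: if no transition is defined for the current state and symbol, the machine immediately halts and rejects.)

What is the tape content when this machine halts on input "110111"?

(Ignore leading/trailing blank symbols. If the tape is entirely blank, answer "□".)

Execution trace:
Initial: [p0]110111
Step 1: δ(p0, 1) = (p2, □, R) → □[p2]10111
Step 2: δ(p2, 1) = (p2, 1, R) → □1[p2]0111

No transition is defined for δ(p2, 0). By convention the machine halts and rejects.

Final tape (ignoring leading/trailing blanks): 10111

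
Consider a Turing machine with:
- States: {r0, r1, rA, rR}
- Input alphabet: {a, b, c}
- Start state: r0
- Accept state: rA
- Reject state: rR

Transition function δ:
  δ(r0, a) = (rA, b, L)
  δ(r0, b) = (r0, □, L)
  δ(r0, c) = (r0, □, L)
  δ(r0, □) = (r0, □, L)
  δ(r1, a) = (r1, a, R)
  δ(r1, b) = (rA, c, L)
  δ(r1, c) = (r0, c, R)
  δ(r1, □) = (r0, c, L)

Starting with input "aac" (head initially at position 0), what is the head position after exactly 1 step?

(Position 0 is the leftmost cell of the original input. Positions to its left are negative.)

Execution trace (head position shown):
Step 0: [r0]aac  (head at position 0)
Step 1: move left → [rA]□bac  (head at position -1)

After 1 step, the head is at position -1.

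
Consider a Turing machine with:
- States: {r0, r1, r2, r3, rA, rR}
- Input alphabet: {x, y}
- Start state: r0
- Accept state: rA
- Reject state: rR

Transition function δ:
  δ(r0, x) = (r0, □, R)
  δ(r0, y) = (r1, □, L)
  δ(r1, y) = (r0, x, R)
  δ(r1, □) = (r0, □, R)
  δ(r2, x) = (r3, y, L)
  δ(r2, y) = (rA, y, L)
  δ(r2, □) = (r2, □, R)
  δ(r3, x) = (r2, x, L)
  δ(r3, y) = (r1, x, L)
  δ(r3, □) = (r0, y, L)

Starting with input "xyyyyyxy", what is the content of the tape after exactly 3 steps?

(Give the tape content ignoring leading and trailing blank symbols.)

Execution trace:
Initial: [r0]xyyyyyxy
Step 1: δ(r0, x) = (r0, □, R) → □[r0]yyyyyxy
Step 2: δ(r0, y) = (r1, □, L) → [r1]□□yyyyxy
Step 3: δ(r1, □) = (r0, □, R) → □[r0]□yyyyxy

No transition is defined for δ(r0, □). By convention the machine halts and rejects.

After 3 steps, the tape (ignoring leading/trailing blanks) is: yyyyxy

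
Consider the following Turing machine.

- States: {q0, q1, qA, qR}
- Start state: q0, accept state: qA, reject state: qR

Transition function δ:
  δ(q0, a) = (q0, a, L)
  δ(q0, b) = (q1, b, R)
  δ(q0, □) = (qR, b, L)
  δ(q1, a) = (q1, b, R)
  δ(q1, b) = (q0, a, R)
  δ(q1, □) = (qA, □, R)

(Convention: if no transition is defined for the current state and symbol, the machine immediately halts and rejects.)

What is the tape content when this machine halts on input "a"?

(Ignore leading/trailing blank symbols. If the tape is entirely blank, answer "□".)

Execution trace:
Initial: [q0]a
Step 1: δ(q0, a) = (q0, a, L) → [q0]□a
Step 2: δ(q0, □) = (qR, b, L) → [qR]□ba

The machine reaches the reject state qR and halts.

Final tape (ignoring leading/trailing blanks): ba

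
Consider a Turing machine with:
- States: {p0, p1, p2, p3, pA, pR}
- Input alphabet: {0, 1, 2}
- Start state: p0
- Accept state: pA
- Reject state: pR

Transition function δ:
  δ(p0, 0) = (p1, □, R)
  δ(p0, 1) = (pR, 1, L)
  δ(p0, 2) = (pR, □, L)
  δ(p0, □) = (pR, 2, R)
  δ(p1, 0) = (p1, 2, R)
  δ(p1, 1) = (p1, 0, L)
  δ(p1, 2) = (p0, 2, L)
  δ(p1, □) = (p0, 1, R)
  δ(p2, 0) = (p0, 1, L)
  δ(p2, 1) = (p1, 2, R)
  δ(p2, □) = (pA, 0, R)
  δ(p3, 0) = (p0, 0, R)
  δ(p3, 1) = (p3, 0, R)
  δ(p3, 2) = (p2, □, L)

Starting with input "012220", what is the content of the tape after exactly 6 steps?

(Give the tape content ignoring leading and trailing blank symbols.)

Execution trace:
Initial: [p0]012220
Step 1: δ(p0, 0) = (p1, □, R) → □[p1]12220
Step 2: δ(p1, 1) = (p1, 0, L) → [p1]□02220
Step 3: δ(p1, □) = (p0, 1, R) → 1[p0]02220
Step 4: δ(p0, 0) = (p1, □, R) → 1□[p1]2220
Step 5: δ(p1, 2) = (p0, 2, L) → 1[p0]□2220
Step 6: δ(p0, □) = (pR, 2, R) → 12[pR]2220

The machine reaches the reject state pR and halts.

After 6 steps, the tape (ignoring leading/trailing blanks) is: 122220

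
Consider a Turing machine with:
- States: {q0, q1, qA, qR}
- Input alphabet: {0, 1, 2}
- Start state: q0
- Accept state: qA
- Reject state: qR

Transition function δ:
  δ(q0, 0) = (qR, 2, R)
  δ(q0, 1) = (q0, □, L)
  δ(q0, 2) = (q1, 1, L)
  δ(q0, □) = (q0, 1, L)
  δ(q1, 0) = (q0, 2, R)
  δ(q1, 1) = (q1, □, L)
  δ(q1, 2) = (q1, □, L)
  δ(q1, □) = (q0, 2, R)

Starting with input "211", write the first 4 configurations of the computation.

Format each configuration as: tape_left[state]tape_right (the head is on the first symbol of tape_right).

Transitions applied:
Step 1: δ(q0, 2) = (q1, 1, L)
Step 2: δ(q1, □) = (q0, 2, R)
Step 3: δ(q0, 1) = (q0, □, L)

The first 4 configurations are:
[q0]211 ⊢ [q1]□111 ⊢ 2[q0]111 ⊢ [q0]2□11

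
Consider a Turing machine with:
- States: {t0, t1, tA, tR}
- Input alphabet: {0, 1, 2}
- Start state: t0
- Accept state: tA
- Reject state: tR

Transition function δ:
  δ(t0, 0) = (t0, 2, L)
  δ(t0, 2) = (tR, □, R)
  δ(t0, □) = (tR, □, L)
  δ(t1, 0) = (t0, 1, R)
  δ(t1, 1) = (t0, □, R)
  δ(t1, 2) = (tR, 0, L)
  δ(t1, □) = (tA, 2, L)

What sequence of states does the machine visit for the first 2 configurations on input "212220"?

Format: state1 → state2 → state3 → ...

Execution trace:
Initial: [t0]212220
Step 1: δ(t0, 2) = (tR, □, R) → □[tR]12220

The machine reaches the reject state tR and halts.

State sequence: t0 → tR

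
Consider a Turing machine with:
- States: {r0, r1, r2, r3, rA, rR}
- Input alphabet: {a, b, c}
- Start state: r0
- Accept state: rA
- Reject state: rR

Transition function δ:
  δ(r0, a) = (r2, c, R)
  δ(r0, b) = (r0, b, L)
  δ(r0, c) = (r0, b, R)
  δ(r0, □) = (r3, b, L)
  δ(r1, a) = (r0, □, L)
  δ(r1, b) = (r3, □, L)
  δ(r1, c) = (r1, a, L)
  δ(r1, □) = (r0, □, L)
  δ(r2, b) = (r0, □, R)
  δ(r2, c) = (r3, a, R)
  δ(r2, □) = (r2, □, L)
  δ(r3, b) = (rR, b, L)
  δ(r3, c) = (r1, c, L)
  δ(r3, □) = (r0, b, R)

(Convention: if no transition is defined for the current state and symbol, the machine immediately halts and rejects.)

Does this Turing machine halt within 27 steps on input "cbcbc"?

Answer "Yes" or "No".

Execution trace:
Initial: [r0]cbcbc
Step 1: δ(r0, c) = (r0, b, R) → b[r0]bcbc
Step 2: δ(r0, b) = (r0, b, L) → [r0]bbcbc
Step 3: δ(r0, b) = (r0, b, L) → [r0]□bbcbc
Step 4: δ(r0, □) = (r3, b, L) → [r3]□bbbcbc
Step 5: δ(r3, □) = (r0, b, R) → b[r0]bbbcbc
Step 6: δ(r0, b) = (r0, b, L) → [r0]bbbbcbc
Step 7: δ(r0, b) = (r0, b, L) → [r0]□bbbbcbc
Step 8: δ(r0, □) = (r3, b, L) → [r3]□bbbbbcbc
Step 9: δ(r3, □) = (r0, b, R) → b[r0]bbbbbcbc
Step 10: δ(r0, b) = (r0, b, L) → [r0]bbbbbbcbc
Step 11: δ(r0, b) = (r0, b, L) → [r0]□bbbbbbcbc
Step 12: δ(r0, □) = (r3, b, L) → [r3]□bbbbbbbcbc
Step 13: δ(r3, □) = (r0, b, R) → b[r0]bbbbbbbcbc
Step 14: δ(r0, b) = (r0, b, L) → [r0]bbbbbbbbcbc
Step 15: δ(r0, b) = (r0, b, L) → [r0]□bbbbbbbbcbc
Step 16: δ(r0, □) = (r3, b, L) → [r3]□bbbbbbbbbcbc
Step 17: δ(r3, □) = (r0, b, R) → b[r0]bbbbbbbbbcbc
Step 18: δ(r0, b) = (r0, b, L) → [r0]bbbbbbbbbbcbc
Step 19: δ(r0, b) = (r0, b, L) → [r0]□bbbbbbbbbbcbc
Step 20: δ(r0, □) = (r3, b, L) → [r3]□bbbbbbbbbbbcbc
Step 21: δ(r3, □) = (r0, b, R) → b[r0]bbbbbbbbbbbcbc
Step 22: δ(r0, b) = (r0, b, L) → [r0]bbbbbbbbbbbbcbc
Step 23: δ(r0, b) = (r0, b, L) → [r0]□bbbbbbbbbbbbcbc
Step 24: δ(r0, □) = (r3, b, L) → [r3]□bbbbbbbbbbbbbcbc
Step 25: δ(r3, □) = (r0, b, R) → b[r0]bbbbbbbbbbbbbcbc
Step 26: δ(r0, b) = (r0, b, L) → [r0]bbbbbbbbbbbbbbcbc
Step 27: δ(r0, b) = (r0, b, L) → [r0]□bbbbbbbbbbbbbbcbc

The machine has not reached a halting state after 27 steps.
The machine did not halt within the 27-step bound.

Answer: No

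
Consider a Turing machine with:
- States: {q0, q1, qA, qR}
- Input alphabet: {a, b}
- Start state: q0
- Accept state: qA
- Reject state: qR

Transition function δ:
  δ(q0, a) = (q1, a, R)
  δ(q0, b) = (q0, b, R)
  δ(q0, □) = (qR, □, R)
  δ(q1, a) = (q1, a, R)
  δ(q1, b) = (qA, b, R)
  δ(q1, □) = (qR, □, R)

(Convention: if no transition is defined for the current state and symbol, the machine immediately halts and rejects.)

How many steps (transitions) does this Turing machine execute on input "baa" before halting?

Execution trace:
Initial: [q0]baa
Step 1: δ(q0, b) = (q0, b, R) → b[q0]aa
Step 2: δ(q0, a) = (q1, a, R) → ba[q1]a
Step 3: δ(q1, a) = (q1, a, R) → baa[q1]□
Step 4: δ(q1, □) = (qR, □, R) → baa□[qR]□

The machine reaches the reject state qR and halts.

The machine executed 4 steps before halting.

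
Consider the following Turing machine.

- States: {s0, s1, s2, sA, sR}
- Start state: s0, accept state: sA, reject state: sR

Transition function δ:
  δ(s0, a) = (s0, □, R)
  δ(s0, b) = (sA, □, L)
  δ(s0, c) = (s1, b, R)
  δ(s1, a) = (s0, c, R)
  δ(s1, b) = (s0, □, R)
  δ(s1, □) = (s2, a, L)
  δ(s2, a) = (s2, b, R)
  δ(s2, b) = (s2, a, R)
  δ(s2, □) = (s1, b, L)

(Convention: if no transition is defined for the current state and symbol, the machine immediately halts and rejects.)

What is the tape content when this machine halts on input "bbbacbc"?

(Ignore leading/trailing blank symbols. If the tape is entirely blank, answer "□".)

Execution trace:
Initial: [s0]bbbacbc
Step 1: δ(s0, b) = (sA, □, L) → [sA]□□bbacbc

The machine reaches the accept state sA and halts.

Final tape (ignoring leading/trailing blanks): bbacbc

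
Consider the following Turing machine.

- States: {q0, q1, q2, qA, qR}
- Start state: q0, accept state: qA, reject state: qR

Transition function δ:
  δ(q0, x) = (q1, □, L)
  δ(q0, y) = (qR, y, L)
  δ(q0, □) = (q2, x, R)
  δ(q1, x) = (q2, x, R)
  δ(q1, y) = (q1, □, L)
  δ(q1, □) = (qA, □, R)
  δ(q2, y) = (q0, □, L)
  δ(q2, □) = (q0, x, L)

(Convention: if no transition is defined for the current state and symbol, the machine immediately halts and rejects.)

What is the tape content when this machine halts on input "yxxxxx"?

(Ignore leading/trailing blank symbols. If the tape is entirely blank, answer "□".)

Execution trace:
Initial: [q0]yxxxxx
Step 1: δ(q0, y) = (qR, y, L) → [qR]□yxxxxx

The machine reaches the reject state qR and halts.

Final tape (ignoring leading/trailing blanks): yxxxxx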